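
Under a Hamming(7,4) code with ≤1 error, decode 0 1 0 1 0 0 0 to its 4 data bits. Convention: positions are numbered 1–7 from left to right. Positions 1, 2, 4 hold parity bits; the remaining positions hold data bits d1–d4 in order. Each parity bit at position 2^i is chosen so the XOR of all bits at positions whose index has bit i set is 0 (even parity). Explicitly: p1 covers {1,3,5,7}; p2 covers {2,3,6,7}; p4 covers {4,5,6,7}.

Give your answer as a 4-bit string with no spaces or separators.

s1 (pos 1,3,5,7): 0⊕0⊕0⊕0 = 0
s2 (pos 2,3,6,7): 1⊕0⊕0⊕0 = 1
s4 (pos 4,5,6,7): 1⊕0⊕0⊕0 = 1
Syndrome s4…s1 = 110 → error at position 6.
Flip position 6: 0101000 → 0101010
Read data bits from positions 3,5,6,7: 0010

0010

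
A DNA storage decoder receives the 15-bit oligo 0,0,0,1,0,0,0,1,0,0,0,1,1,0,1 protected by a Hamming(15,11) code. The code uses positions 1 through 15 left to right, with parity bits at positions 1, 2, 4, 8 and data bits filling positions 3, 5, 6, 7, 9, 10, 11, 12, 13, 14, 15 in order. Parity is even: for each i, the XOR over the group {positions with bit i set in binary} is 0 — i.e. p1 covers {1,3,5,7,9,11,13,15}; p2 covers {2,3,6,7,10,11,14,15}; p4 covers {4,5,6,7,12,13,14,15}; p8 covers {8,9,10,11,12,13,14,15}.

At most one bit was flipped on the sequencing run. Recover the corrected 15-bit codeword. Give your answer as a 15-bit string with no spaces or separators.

s1 (pos 1,3,5,7,9,11,13,15): 0⊕0⊕0⊕0⊕0⊕0⊕1⊕1 = 0
s2 (pos 2,3,6,7,10,11,14,15): 0⊕0⊕0⊕0⊕0⊕0⊕0⊕1 = 1
s4 (pos 4,5,6,7,12,13,14,15): 1⊕0⊕0⊕0⊕1⊕1⊕0⊕1 = 0
s8 (pos 8,9,10,11,12,13,14,15): 1⊕0⊕0⊕0⊕1⊕1⊕0⊕1 = 0
Syndrome s8…s1 = 0010 → error at position 2.
Flip position 2: 000100010001101 → 010100010001101

010100010001101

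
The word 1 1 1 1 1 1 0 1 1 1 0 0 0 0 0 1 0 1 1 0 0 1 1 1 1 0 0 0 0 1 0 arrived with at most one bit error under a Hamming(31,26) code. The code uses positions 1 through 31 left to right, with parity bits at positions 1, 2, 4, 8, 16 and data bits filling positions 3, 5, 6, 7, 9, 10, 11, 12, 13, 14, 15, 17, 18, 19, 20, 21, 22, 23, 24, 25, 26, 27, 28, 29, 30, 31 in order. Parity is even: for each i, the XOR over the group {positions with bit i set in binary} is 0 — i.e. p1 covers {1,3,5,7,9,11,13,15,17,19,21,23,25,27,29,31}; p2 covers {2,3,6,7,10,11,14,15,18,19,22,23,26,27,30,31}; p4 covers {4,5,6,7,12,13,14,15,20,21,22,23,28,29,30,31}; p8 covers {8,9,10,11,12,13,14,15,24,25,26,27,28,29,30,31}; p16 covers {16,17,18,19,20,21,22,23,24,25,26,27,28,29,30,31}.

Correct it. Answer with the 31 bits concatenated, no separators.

1101110111000001011001111000010

s1 (pos 1,3,5,7,9,11,13,15,17,19,21,23,25,27,29,31): 1⊕1⊕1⊕0⊕1⊕0⊕0⊕0⊕0⊕1⊕0⊕1⊕1⊕0⊕0⊕0 = 1
s2 (pos 2,3,6,7,10,11,14,15,18,19,22,23,26,27,30,31): 1⊕1⊕1⊕0⊕1⊕0⊕0⊕0⊕1⊕1⊕1⊕1⊕0⊕0⊕1⊕0 = 1
s4 (pos 4,5,6,7,12,13,14,15,20,21,22,23,28,29,30,31): 1⊕1⊕1⊕0⊕0⊕0⊕0⊕0⊕0⊕0⊕1⊕1⊕0⊕0⊕1⊕0 = 0
s8 (pos 8,9,10,11,12,13,14,15,24,25,26,27,28,29,30,31): 1⊕1⊕1⊕0⊕0⊕0⊕0⊕0⊕1⊕1⊕0⊕0⊕0⊕0⊕1⊕0 = 0
s16 (pos 16,17,18,19,20,21,22,23,24,25,26,27,28,29,30,31): 1⊕0⊕1⊕1⊕0⊕0⊕1⊕1⊕1⊕1⊕0⊕0⊕0⊕0⊕1⊕0 = 0
Syndrome s16…s1 = 00011 → error at position 3.
Flip position 3: 1111110111000001011001111000010 → 1101110111000001011001111000010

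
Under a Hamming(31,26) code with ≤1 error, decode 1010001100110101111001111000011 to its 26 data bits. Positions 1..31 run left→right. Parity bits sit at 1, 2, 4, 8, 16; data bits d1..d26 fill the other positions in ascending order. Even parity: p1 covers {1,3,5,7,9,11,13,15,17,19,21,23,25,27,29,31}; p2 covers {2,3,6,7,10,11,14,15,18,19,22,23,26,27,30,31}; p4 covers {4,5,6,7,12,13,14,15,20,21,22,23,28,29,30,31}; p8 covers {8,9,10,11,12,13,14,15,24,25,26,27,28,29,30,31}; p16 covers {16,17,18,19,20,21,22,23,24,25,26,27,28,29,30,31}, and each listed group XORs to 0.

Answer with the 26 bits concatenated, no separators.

11010011010111001111000011

s1 (pos 1,3,5,7,9,11,13,15,17,19,21,23,25,27,29,31): 1⊕1⊕0⊕1⊕0⊕1⊕0⊕0⊕1⊕1⊕0⊕1⊕1⊕0⊕0⊕1 = 1
s2 (pos 2,3,6,7,10,11,14,15,18,19,22,23,26,27,30,31): 0⊕1⊕0⊕1⊕0⊕1⊕1⊕0⊕1⊕1⊕1⊕1⊕0⊕0⊕1⊕1 = 0
s4 (pos 4,5,6,7,12,13,14,15,20,21,22,23,28,29,30,31): 0⊕0⊕0⊕1⊕1⊕0⊕1⊕0⊕0⊕0⊕1⊕1⊕0⊕0⊕1⊕1 = 1
s8 (pos 8,9,10,11,12,13,14,15,24,25,26,27,28,29,30,31): 1⊕0⊕0⊕1⊕1⊕0⊕1⊕0⊕1⊕1⊕0⊕0⊕0⊕0⊕1⊕1 = 0
s16 (pos 16,17,18,19,20,21,22,23,24,25,26,27,28,29,30,31): 1⊕1⊕1⊕1⊕0⊕0⊕1⊕1⊕1⊕1⊕0⊕0⊕0⊕0⊕1⊕1 = 0
Syndrome s16…s1 = 00101 → error at position 5.
Flip position 5: 1010001100110101111001111000011 → 1010101100110101111001111000011
Read data bits from positions 3,5,6,7,9,10,11,12,13,14,15,17,18,19,20,21,22,23,24,25,26,27,28,29,30,31: 11010011010111001111000011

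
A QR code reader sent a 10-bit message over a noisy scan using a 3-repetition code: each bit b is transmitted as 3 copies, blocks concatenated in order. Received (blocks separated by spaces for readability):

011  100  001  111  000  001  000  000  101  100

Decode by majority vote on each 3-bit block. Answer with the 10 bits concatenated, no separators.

Block 1 (011): 2 ones → 1
Block 2 (100): 1 one → 0
Block 3 (001): 1 one → 0
Block 4 (111): 3 ones → 1
Block 5 (000): 0 ones → 0
Block 6 (001): 1 one → 0
Block 7 (000): 0 ones → 0
Block 8 (000): 0 ones → 0
Block 9 (101): 2 ones → 1
Block 10 (100): 1 one → 0

1001000010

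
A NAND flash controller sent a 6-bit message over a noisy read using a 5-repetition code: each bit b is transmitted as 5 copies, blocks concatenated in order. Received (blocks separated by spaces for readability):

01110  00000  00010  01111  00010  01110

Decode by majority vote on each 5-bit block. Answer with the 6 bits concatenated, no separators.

100101

Block 1 (01110): 3 ones → 1
Block 2 (00000): 0 ones → 0
Block 3 (00010): 1 one → 0
Block 4 (01111): 4 ones → 1
Block 5 (00010): 1 one → 0
Block 6 (01110): 3 ones → 1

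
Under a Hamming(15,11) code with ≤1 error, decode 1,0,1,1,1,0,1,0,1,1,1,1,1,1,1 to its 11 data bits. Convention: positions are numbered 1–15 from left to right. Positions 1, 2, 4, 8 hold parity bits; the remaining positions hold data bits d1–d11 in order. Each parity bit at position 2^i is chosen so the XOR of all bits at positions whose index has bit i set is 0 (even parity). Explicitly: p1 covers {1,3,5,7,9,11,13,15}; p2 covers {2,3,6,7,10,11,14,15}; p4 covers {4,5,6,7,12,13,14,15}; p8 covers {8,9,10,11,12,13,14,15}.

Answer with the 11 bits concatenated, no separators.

11011110111

s1 (pos 1,3,5,7,9,11,13,15): 1⊕1⊕1⊕1⊕1⊕1⊕1⊕1 = 0
s2 (pos 2,3,6,7,10,11,14,15): 0⊕1⊕0⊕1⊕1⊕1⊕1⊕1 = 0
s4 (pos 4,5,6,7,12,13,14,15): 1⊕1⊕0⊕1⊕1⊕1⊕1⊕1 = 1
s8 (pos 8,9,10,11,12,13,14,15): 0⊕1⊕1⊕1⊕1⊕1⊕1⊕1 = 1
Syndrome s8…s1 = 1100 → error at position 12.
Flip position 12: 101110101111111 → 101110101110111
Read data bits from positions 3,5,6,7,9,10,11,12,13,14,15: 11011110111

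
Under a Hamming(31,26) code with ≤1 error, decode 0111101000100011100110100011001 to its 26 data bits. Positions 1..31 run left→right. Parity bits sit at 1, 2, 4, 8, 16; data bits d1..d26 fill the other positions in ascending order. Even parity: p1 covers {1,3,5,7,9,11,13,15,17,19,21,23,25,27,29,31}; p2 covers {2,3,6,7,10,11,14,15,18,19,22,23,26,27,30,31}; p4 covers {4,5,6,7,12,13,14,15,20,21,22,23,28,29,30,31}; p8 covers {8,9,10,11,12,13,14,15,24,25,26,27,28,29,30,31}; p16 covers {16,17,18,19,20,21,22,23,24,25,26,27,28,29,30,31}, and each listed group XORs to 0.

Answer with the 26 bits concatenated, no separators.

s1 (pos 1,3,5,7,9,11,13,15,17,19,21,23,25,27,29,31): 0⊕1⊕1⊕1⊕0⊕1⊕0⊕1⊕1⊕0⊕1⊕1⊕0⊕1⊕0⊕1 = 0
s2 (pos 2,3,6,7,10,11,14,15,18,19,22,23,26,27,30,31): 1⊕1⊕0⊕1⊕0⊕1⊕0⊕1⊕0⊕0⊕0⊕1⊕0⊕1⊕0⊕1 = 0
s4 (pos 4,5,6,7,12,13,14,15,20,21,22,23,28,29,30,31): 1⊕1⊕0⊕1⊕0⊕0⊕0⊕1⊕1⊕1⊕0⊕1⊕1⊕0⊕0⊕1 = 1
s8 (pos 8,9,10,11,12,13,14,15,24,25,26,27,28,29,30,31): 0⊕0⊕0⊕1⊕0⊕0⊕0⊕1⊕0⊕0⊕0⊕1⊕1⊕0⊕0⊕1 = 1
s16 (pos 16,17,18,19,20,21,22,23,24,25,26,27,28,29,30,31): 1⊕1⊕0⊕0⊕1⊕1⊕0⊕1⊕0⊕0⊕0⊕1⊕1⊕0⊕0⊕1 = 0
Syndrome s16…s1 = 01100 → error at position 12.
Flip position 12: 0111101000100011100110100011001 → 0111101000110011100110100011001
Read data bits from positions 3,5,6,7,9,10,11,12,13,14,15,17,18,19,20,21,22,23,24,25,26,27,28,29,30,31: 11010011001100110100011001

11010011001100110100011001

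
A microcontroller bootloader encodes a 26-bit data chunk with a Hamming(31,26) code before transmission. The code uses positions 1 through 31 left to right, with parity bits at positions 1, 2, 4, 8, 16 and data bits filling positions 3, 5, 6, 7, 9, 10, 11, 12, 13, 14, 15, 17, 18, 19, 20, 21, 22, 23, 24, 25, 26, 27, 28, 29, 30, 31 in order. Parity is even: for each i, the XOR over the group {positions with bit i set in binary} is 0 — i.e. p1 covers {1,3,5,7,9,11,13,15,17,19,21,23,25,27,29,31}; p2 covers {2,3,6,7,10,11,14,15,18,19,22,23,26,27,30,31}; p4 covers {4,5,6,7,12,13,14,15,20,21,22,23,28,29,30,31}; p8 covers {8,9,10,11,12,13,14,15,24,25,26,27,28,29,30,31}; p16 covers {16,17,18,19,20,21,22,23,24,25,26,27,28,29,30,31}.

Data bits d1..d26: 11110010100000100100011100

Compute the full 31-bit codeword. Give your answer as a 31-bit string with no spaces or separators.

Place data at non-parity positions: p1 p2 1 p4 1 1 1 p8 0 0 1 0 1 0 0 p16 0 0 0 1 0 0 1 0 0 0 1 1 1 0 0
p1 (pos 1,3,5,7,9,11,13,15,17,19,21,23,25,27,29,31): XOR of data positions = 1⊕1⊕1⊕0⊕1⊕1⊕0⊕0⊕0⊕0⊕1⊕0⊕1⊕1⊕0 = 0
p2 (pos 2,3,6,7,10,11,14,15,18,19,22,23,26,27,30,31): XOR of data positions = 1⊕1⊕1⊕0⊕1⊕0⊕0⊕0⊕0⊕0⊕1⊕0⊕1⊕0⊕0 = 0
p4 (pos 4,5,6,7,12,13,14,15,20,21,22,23,28,29,30,31): XOR of data positions = 1⊕1⊕1⊕0⊕1⊕0⊕0⊕1⊕0⊕0⊕1⊕1⊕1⊕0⊕0 = 0
p8 (pos 8,9,10,11,12,13,14,15,24,25,26,27,28,29,30,31): XOR of data positions = 0⊕0⊕1⊕0⊕1⊕0⊕0⊕0⊕0⊕0⊕1⊕1⊕1⊕0⊕0 = 1
p16 (pos 16,17,18,19,20,21,22,23,24,25,26,27,28,29,30,31): XOR of data positions = 0⊕0⊕0⊕1⊕0⊕0⊕1⊕0⊕0⊕0⊕1⊕1⊕1⊕0⊕0 = 1
Codeword: 0010111100101001000100100011100

0010111100101001000100100011100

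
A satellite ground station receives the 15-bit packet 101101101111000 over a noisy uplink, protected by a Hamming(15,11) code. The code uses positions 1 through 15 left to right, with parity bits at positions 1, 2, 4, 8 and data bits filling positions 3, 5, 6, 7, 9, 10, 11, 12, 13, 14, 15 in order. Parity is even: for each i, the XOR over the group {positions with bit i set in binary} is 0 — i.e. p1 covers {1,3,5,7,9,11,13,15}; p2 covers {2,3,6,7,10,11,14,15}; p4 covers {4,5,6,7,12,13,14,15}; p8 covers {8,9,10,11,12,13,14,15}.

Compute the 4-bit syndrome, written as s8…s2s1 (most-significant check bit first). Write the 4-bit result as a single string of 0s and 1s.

0011

s1 (pos 1,3,5,7,9,11,13,15): 1⊕1⊕0⊕1⊕1⊕1⊕0⊕0 = 1
s2 (pos 2,3,6,7,10,11,14,15): 0⊕1⊕1⊕1⊕1⊕1⊕0⊕0 = 1
s4 (pos 4,5,6,7,12,13,14,15): 1⊕0⊕1⊕1⊕1⊕0⊕0⊕0 = 0
s8 (pos 8,9,10,11,12,13,14,15): 0⊕1⊕1⊕1⊕1⊕0⊕0⊕0 = 0
Syndrome s8…s1 = 0011 → error at position 3.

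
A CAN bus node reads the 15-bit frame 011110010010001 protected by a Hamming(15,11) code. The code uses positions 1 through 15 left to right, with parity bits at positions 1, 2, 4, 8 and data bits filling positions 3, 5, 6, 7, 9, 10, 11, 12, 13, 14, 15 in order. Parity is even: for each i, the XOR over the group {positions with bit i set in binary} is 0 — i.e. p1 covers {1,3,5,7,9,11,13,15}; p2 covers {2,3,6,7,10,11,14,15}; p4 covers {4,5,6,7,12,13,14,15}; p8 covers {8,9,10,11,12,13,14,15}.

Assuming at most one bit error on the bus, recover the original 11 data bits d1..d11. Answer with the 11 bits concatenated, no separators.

11000011001

s1 (pos 1,3,5,7,9,11,13,15): 0⊕1⊕1⊕0⊕0⊕1⊕0⊕1 = 0
s2 (pos 2,3,6,7,10,11,14,15): 1⊕1⊕0⊕0⊕0⊕1⊕0⊕1 = 0
s4 (pos 4,5,6,7,12,13,14,15): 1⊕1⊕0⊕0⊕0⊕0⊕0⊕1 = 1
s8 (pos 8,9,10,11,12,13,14,15): 1⊕0⊕0⊕1⊕0⊕0⊕0⊕1 = 1
Syndrome s8…s1 = 1100 → error at position 12.
Flip position 12: 011110010010001 → 011110010011001
Read data bits from positions 3,5,6,7,9,10,11,12,13,14,15: 11000011001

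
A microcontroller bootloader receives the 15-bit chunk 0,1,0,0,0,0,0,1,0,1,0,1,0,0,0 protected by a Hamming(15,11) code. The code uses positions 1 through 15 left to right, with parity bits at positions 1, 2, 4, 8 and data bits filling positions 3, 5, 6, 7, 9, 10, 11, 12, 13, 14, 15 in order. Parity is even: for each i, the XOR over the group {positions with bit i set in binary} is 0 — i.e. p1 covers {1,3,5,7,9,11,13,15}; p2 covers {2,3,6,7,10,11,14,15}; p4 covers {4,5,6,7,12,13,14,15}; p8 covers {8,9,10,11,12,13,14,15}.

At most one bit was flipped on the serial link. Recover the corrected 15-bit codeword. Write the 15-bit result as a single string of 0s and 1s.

010000010100000

s1 (pos 1,3,5,7,9,11,13,15): 0⊕0⊕0⊕0⊕0⊕0⊕0⊕0 = 0
s2 (pos 2,3,6,7,10,11,14,15): 1⊕0⊕0⊕0⊕1⊕0⊕0⊕0 = 0
s4 (pos 4,5,6,7,12,13,14,15): 0⊕0⊕0⊕0⊕1⊕0⊕0⊕0 = 1
s8 (pos 8,9,10,11,12,13,14,15): 1⊕0⊕1⊕0⊕1⊕0⊕0⊕0 = 1
Syndrome s8…s1 = 1100 → error at position 12.
Flip position 12: 010000010101000 → 010000010100000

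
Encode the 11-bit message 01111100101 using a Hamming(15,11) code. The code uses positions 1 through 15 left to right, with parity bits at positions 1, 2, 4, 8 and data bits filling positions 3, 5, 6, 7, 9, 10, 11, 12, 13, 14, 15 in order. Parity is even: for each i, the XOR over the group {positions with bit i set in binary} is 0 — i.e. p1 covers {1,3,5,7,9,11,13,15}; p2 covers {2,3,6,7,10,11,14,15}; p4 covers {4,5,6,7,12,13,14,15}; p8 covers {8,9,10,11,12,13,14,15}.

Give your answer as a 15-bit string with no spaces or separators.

100111101100101

Place data at non-parity positions: p1 p2 0 p4 1 1 1 p8 1 1 0 0 1 0 1
p1 (pos 1,3,5,7,9,11,13,15): XOR of data positions = 0⊕1⊕1⊕1⊕0⊕1⊕1 = 1
p2 (pos 2,3,6,7,10,11,14,15): XOR of data positions = 0⊕1⊕1⊕1⊕0⊕0⊕1 = 0
p4 (pos 4,5,6,7,12,13,14,15): XOR of data positions = 1⊕1⊕1⊕0⊕1⊕0⊕1 = 1
p8 (pos 8,9,10,11,12,13,14,15): XOR of data positions = 1⊕1⊕0⊕0⊕1⊕0⊕1 = 0
Codeword: 100111101100101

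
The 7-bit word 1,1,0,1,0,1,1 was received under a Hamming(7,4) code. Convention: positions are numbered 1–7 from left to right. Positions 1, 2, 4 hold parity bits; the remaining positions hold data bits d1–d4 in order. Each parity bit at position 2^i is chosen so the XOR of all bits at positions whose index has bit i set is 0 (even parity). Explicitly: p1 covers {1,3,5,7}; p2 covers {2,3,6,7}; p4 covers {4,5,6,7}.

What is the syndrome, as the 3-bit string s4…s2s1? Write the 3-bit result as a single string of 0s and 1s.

s1 (pos 1,3,5,7): 1⊕0⊕0⊕1 = 0
s2 (pos 2,3,6,7): 1⊕0⊕1⊕1 = 1
s4 (pos 4,5,6,7): 1⊕0⊕1⊕1 = 1
Syndrome s4…s1 = 110 → error at position 6.

110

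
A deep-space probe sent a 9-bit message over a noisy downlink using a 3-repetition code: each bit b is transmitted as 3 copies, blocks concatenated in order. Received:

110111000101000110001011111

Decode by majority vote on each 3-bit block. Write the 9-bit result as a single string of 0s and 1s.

110101011

Block 1 (110): 2 ones → 1
Block 2 (111): 3 ones → 1
Block 3 (000): 0 ones → 0
Block 4 (101): 2 ones → 1
Block 5 (000): 0 ones → 0
Block 6 (110): 2 ones → 1
Block 7 (001): 1 one → 0
Block 8 (011): 2 ones → 1
Block 9 (111): 3 ones → 1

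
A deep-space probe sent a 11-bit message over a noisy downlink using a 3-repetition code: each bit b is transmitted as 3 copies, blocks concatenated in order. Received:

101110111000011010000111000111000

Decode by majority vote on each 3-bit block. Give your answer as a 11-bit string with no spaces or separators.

11101001010

Block 1 (101): 2 ones → 1
Block 2 (110): 2 ones → 1
Block 3 (111): 3 ones → 1
Block 4 (000): 0 ones → 0
Block 5 (011): 2 ones → 1
Block 6 (010): 1 one → 0
Block 7 (000): 0 ones → 0
Block 8 (111): 3 ones → 1
Block 9 (000): 0 ones → 0
Block 10 (111): 3 ones → 1
Block 11 (000): 0 ones → 0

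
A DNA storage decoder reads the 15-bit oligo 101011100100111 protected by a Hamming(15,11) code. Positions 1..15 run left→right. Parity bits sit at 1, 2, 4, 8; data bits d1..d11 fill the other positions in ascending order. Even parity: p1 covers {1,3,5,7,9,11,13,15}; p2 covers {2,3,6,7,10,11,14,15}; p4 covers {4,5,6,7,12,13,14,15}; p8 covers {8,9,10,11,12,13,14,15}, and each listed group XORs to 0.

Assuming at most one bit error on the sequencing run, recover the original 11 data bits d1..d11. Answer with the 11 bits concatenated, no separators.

11110100111

s1 (pos 1,3,5,7,9,11,13,15): 1⊕1⊕1⊕1⊕0⊕0⊕1⊕1 = 0
s2 (pos 2,3,6,7,10,11,14,15): 0⊕1⊕1⊕1⊕1⊕0⊕1⊕1 = 0
s4 (pos 4,5,6,7,12,13,14,15): 0⊕1⊕1⊕1⊕0⊕1⊕1⊕1 = 0
s8 (pos 8,9,10,11,12,13,14,15): 0⊕0⊕1⊕0⊕0⊕1⊕1⊕1 = 0
Syndrome s8…s1 = 0000 → no error.
Read data bits from positions 3,5,6,7,9,10,11,12,13,14,15: 11110100111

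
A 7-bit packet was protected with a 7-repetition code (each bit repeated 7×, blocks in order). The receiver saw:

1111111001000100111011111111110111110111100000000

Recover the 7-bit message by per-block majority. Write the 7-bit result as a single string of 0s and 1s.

Block 1 (1111111): 7 ones → 1
Block 2 (0010001): 2 ones → 0
Block 3 (0011101): 4 ones → 1
Block 4 (1111111): 7 ones → 1
Block 5 (1101111): 6 ones → 1
Block 6 (1011110): 5 ones → 1
Block 7 (0000000): 0 ones → 0

1011110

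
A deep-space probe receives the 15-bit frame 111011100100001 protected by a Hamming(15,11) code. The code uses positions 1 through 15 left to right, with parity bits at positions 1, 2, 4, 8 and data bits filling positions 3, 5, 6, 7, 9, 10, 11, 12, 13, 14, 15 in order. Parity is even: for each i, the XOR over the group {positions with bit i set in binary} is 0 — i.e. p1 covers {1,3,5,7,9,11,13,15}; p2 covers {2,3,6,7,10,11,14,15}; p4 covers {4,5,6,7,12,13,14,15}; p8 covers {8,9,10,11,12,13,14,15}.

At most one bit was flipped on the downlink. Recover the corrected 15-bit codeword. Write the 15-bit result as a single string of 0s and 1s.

s1 (pos 1,3,5,7,9,11,13,15): 1⊕1⊕1⊕1⊕0⊕0⊕0⊕1 = 1
s2 (pos 2,3,6,7,10,11,14,15): 1⊕1⊕1⊕1⊕1⊕0⊕0⊕1 = 0
s4 (pos 4,5,6,7,12,13,14,15): 0⊕1⊕1⊕1⊕0⊕0⊕0⊕1 = 0
s8 (pos 8,9,10,11,12,13,14,15): 0⊕0⊕1⊕0⊕0⊕0⊕0⊕1 = 0
Syndrome s8…s1 = 0001 → error at position 1.
Flip position 1: 111011100100001 → 011011100100001

011011100100001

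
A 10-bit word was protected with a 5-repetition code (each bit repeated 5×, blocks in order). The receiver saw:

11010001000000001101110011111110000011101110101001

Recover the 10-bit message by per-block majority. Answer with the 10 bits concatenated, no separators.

Block 1 (11010): 3 ones → 1
Block 2 (00100): 1 one → 0
Block 3 (00000): 0 ones → 0
Block 4 (01101): 3 ones → 1
Block 5 (11001): 3 ones → 1
Block 6 (11111): 5 ones → 1
Block 7 (10000): 1 one → 0
Block 8 (01110): 3 ones → 1
Block 9 (11101): 4 ones → 1
Block 10 (01001): 2 ones → 0

1001110110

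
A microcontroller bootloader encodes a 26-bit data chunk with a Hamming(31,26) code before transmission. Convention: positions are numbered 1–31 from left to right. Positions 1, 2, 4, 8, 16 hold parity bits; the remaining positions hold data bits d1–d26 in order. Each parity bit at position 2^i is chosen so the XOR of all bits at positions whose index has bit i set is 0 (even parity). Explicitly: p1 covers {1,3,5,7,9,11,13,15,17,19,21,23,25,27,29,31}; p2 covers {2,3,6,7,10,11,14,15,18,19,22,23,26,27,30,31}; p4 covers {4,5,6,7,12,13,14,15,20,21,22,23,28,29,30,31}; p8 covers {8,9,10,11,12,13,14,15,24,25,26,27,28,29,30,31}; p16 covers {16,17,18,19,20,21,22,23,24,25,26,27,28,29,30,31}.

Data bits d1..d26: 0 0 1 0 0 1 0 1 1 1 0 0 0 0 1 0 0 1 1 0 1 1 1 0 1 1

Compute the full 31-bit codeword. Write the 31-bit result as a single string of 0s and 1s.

Place data at non-parity positions: p1 p2 0 p4 0 1 0 p8 0 1 0 1 1 1 0 p16 0 0 0 1 0 0 1 1 0 1 1 1 0 1 1
p1 (pos 1,3,5,7,9,11,13,15,17,19,21,23,25,27,29,31): XOR of data positions = 0⊕0⊕0⊕0⊕0⊕1⊕0⊕0⊕0⊕0⊕1⊕0⊕1⊕0⊕1 = 0
p2 (pos 2,3,6,7,10,11,14,15,18,19,22,23,26,27,30,31): XOR of data positions = 0⊕1⊕0⊕1⊕0⊕1⊕0⊕0⊕0⊕0⊕1⊕1⊕1⊕1⊕1 = 0
p4 (pos 4,5,6,7,12,13,14,15,20,21,22,23,28,29,30,31): XOR of data positions = 0⊕1⊕0⊕1⊕1⊕1⊕0⊕1⊕0⊕0⊕1⊕1⊕0⊕1⊕1 = 1
p8 (pos 8,9,10,11,12,13,14,15,24,25,26,27,28,29,30,31): XOR of data positions = 0⊕1⊕0⊕1⊕1⊕1⊕0⊕1⊕0⊕1⊕1⊕1⊕0⊕1⊕1 = 0
p16 (pos 16,17,18,19,20,21,22,23,24,25,26,27,28,29,30,31): XOR of data positions = 0⊕0⊕0⊕1⊕0⊕0⊕1⊕1⊕0⊕1⊕1⊕1⊕0⊕1⊕1 = 0
Codeword: 0001010001011100000100110111011

0001010001011100000100110111011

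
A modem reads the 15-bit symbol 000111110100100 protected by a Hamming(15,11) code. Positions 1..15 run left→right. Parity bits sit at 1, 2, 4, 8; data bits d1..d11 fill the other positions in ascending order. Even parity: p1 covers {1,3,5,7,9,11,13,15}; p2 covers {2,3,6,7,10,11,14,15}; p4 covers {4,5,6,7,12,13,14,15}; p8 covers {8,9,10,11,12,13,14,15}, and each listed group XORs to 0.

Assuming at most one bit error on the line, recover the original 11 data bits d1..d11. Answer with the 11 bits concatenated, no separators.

s1 (pos 1,3,5,7,9,11,13,15): 0⊕0⊕1⊕1⊕0⊕0⊕1⊕0 = 1
s2 (pos 2,3,6,7,10,11,14,15): 0⊕0⊕1⊕1⊕1⊕0⊕0⊕0 = 1
s4 (pos 4,5,6,7,12,13,14,15): 1⊕1⊕1⊕1⊕0⊕1⊕0⊕0 = 1
s8 (pos 8,9,10,11,12,13,14,15): 1⊕0⊕1⊕0⊕0⊕1⊕0⊕0 = 1
Syndrome s8…s1 = 1111 → error at position 15.
Flip position 15: 000111110100100 → 000111110100101
Read data bits from positions 3,5,6,7,9,10,11,12,13,14,15: 01110100101

01110100101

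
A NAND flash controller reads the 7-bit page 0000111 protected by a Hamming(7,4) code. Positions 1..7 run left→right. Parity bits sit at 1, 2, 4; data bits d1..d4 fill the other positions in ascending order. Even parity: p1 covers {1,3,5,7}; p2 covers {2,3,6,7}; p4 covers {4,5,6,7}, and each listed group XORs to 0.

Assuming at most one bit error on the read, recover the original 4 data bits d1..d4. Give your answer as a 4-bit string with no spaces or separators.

0111

s1 (pos 1,3,5,7): 0⊕0⊕1⊕1 = 0
s2 (pos 2,3,6,7): 0⊕0⊕1⊕1 = 0
s4 (pos 4,5,6,7): 0⊕1⊕1⊕1 = 1
Syndrome s4…s1 = 100 → error at position 4.
Flip position 4: 0000111 → 0001111
Read data bits from positions 3,5,6,7: 0111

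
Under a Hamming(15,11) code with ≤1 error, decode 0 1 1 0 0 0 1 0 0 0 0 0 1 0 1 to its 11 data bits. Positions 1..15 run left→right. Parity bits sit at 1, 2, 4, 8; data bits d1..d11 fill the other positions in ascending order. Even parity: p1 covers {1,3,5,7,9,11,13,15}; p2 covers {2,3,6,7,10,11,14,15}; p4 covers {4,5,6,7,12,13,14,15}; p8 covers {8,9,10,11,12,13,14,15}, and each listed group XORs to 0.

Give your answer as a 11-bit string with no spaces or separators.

10010000101

s1 (pos 1,3,5,7,9,11,13,15): 0⊕1⊕0⊕1⊕0⊕0⊕1⊕1 = 0
s2 (pos 2,3,6,7,10,11,14,15): 1⊕1⊕0⊕1⊕0⊕0⊕0⊕1 = 0
s4 (pos 4,5,6,7,12,13,14,15): 0⊕0⊕0⊕1⊕0⊕1⊕0⊕1 = 1
s8 (pos 8,9,10,11,12,13,14,15): 0⊕0⊕0⊕0⊕0⊕1⊕0⊕1 = 0
Syndrome s8…s1 = 0100 → error at position 4.
Flip position 4: 011000100000101 → 011100100000101
Read data bits from positions 3,5,6,7,9,10,11,12,13,14,15: 10010000101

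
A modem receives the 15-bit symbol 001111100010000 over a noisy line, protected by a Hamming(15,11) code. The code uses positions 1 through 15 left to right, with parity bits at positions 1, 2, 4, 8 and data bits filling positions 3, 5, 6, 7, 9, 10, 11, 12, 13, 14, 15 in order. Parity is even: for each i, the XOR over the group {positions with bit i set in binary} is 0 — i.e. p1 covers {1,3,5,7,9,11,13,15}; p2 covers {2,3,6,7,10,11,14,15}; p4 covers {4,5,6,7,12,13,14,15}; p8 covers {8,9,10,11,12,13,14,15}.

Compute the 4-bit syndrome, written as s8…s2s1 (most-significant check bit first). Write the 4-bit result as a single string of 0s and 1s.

s1 (pos 1,3,5,7,9,11,13,15): 0⊕1⊕1⊕1⊕0⊕1⊕0⊕0 = 0
s2 (pos 2,3,6,7,10,11,14,15): 0⊕1⊕1⊕1⊕0⊕1⊕0⊕0 = 0
s4 (pos 4,5,6,7,12,13,14,15): 1⊕1⊕1⊕1⊕0⊕0⊕0⊕0 = 0
s8 (pos 8,9,10,11,12,13,14,15): 0⊕0⊕0⊕1⊕0⊕0⊕0⊕0 = 1
Syndrome s8…s1 = 1000 → error at position 8.

1000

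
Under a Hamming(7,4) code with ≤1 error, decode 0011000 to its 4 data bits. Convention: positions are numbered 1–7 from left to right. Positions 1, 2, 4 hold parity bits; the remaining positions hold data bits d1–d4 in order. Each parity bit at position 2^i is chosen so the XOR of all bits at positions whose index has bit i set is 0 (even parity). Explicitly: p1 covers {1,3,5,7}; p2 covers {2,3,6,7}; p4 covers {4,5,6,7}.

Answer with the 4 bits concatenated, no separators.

1001

s1 (pos 1,3,5,7): 0⊕1⊕0⊕0 = 1
s2 (pos 2,3,6,7): 0⊕1⊕0⊕0 = 1
s4 (pos 4,5,6,7): 1⊕0⊕0⊕0 = 1
Syndrome s4…s1 = 111 → error at position 7.
Flip position 7: 0011000 → 0011001
Read data bits from positions 3,5,6,7: 1001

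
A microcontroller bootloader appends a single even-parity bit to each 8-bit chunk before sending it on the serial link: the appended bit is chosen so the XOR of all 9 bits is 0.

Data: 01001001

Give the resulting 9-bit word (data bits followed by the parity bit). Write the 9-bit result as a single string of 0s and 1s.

010010011

XOR of the 8 data bits: 0⊕1⊕0⊕0⊕1⊕0⊕0⊕1 = 1
Parity bit = 1 (so all 9 bits XOR to 0).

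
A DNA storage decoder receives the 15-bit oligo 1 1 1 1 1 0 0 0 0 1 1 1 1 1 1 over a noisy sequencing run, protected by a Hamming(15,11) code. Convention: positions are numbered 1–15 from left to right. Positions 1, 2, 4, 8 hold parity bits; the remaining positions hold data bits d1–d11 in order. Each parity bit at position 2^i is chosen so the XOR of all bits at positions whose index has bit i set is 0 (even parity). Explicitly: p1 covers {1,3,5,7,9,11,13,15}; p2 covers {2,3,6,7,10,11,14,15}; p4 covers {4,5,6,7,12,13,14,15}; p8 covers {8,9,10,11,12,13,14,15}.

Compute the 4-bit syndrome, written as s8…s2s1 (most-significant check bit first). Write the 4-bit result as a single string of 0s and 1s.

s1 (pos 1,3,5,7,9,11,13,15): 1⊕1⊕1⊕0⊕0⊕1⊕1⊕1 = 0
s2 (pos 2,3,6,7,10,11,14,15): 1⊕1⊕0⊕0⊕1⊕1⊕1⊕1 = 0
s4 (pos 4,5,6,7,12,13,14,15): 1⊕1⊕0⊕0⊕1⊕1⊕1⊕1 = 0
s8 (pos 8,9,10,11,12,13,14,15): 0⊕0⊕1⊕1⊕1⊕1⊕1⊕1 = 0
Syndrome s8…s1 = 0000 → no error.

0000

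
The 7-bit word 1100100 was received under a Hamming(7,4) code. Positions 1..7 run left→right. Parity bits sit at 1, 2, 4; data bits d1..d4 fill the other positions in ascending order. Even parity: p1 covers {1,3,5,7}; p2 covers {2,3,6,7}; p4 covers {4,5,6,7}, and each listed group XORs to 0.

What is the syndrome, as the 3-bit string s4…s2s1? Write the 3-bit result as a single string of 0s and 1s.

s1 (pos 1,3,5,7): 1⊕0⊕1⊕0 = 0
s2 (pos 2,3,6,7): 1⊕0⊕0⊕0 = 1
s4 (pos 4,5,6,7): 0⊕1⊕0⊕0 = 1
Syndrome s4…s1 = 110 → error at position 6.

110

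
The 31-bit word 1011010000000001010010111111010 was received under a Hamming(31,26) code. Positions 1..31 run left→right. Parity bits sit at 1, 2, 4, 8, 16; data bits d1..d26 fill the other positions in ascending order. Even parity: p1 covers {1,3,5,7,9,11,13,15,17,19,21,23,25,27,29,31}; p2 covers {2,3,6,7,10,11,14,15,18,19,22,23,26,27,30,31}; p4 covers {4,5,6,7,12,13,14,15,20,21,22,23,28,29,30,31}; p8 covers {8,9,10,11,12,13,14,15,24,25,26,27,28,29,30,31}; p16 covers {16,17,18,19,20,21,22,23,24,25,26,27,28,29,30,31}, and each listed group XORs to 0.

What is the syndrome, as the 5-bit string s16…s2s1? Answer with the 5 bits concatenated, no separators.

00010

s1 (pos 1,3,5,7,9,11,13,15,17,19,21,23,25,27,29,31): 1⊕1⊕0⊕0⊕0⊕0⊕0⊕0⊕0⊕0⊕1⊕1⊕1⊕1⊕0⊕0 = 0
s2 (pos 2,3,6,7,10,11,14,15,18,19,22,23,26,27,30,31): 0⊕1⊕1⊕0⊕0⊕0⊕0⊕0⊕1⊕0⊕0⊕1⊕1⊕1⊕1⊕0 = 1
s4 (pos 4,5,6,7,12,13,14,15,20,21,22,23,28,29,30,31): 1⊕0⊕1⊕0⊕0⊕0⊕0⊕0⊕0⊕1⊕0⊕1⊕1⊕0⊕1⊕0 = 0
s8 (pos 8,9,10,11,12,13,14,15,24,25,26,27,28,29,30,31): 0⊕0⊕0⊕0⊕0⊕0⊕0⊕0⊕1⊕1⊕1⊕1⊕1⊕0⊕1⊕0 = 0
s16 (pos 16,17,18,19,20,21,22,23,24,25,26,27,28,29,30,31): 1⊕0⊕1⊕0⊕0⊕1⊕0⊕1⊕1⊕1⊕1⊕1⊕1⊕0⊕1⊕0 = 0
Syndrome s16…s1 = 00010 → error at position 2.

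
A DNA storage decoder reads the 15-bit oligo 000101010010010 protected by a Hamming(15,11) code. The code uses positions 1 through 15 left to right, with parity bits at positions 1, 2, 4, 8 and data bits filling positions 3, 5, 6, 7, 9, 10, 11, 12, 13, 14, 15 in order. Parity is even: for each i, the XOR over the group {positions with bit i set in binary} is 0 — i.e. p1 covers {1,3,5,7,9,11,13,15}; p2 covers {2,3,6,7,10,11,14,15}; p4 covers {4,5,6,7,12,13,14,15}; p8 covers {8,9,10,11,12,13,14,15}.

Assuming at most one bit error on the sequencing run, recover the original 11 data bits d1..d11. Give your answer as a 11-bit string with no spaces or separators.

00100010011

s1 (pos 1,3,5,7,9,11,13,15): 0⊕0⊕0⊕0⊕0⊕1⊕0⊕0 = 1
s2 (pos 2,3,6,7,10,11,14,15): 0⊕0⊕1⊕0⊕0⊕1⊕1⊕0 = 1
s4 (pos 4,5,6,7,12,13,14,15): 1⊕0⊕1⊕0⊕0⊕0⊕1⊕0 = 1
s8 (pos 8,9,10,11,12,13,14,15): 1⊕0⊕0⊕1⊕0⊕0⊕1⊕0 = 1
Syndrome s8…s1 = 1111 → error at position 15.
Flip position 15: 000101010010010 → 000101010010011
Read data bits from positions 3,5,6,7,9,10,11,12,13,14,15: 00100010011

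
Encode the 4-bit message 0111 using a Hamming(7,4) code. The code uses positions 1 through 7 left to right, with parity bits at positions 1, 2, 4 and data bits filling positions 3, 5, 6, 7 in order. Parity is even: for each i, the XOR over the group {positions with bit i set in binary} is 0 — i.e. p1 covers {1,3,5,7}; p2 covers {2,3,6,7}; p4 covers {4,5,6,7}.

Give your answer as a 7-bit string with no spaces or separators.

0001111

Place data at non-parity positions: p1 p2 0 p4 1 1 1
p1 (pos 1,3,5,7): XOR of data positions = 0⊕1⊕1 = 0
p2 (pos 2,3,6,7): XOR of data positions = 0⊕1⊕1 = 0
p4 (pos 4,5,6,7): XOR of data positions = 1⊕1⊕1 = 1
Codeword: 0001111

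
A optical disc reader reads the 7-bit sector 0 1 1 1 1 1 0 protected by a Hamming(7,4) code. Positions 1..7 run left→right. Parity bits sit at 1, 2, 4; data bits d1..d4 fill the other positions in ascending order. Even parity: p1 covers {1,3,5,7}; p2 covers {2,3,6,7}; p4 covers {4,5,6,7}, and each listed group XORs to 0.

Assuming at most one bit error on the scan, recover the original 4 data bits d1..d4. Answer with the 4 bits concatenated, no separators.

s1 (pos 1,3,5,7): 0⊕1⊕1⊕0 = 0
s2 (pos 2,3,6,7): 1⊕1⊕1⊕0 = 1
s4 (pos 4,5,6,7): 1⊕1⊕1⊕0 = 1
Syndrome s4…s1 = 110 → error at position 6.
Flip position 6: 0111110 → 0111100
Read data bits from positions 3,5,6,7: 1100

1100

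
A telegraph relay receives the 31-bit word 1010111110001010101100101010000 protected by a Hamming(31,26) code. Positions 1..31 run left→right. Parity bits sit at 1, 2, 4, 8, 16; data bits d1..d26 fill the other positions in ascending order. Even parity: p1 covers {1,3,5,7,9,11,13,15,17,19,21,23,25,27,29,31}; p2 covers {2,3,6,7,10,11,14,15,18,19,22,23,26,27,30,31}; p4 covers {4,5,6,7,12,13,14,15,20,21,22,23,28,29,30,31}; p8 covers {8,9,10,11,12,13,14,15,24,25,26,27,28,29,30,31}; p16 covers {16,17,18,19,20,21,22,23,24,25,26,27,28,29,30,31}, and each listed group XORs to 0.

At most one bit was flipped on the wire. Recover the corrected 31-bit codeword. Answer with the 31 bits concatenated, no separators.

1010101110001010101100101010000

s1 (pos 1,3,5,7,9,11,13,15,17,19,21,23,25,27,29,31): 1⊕1⊕1⊕1⊕1⊕0⊕1⊕1⊕1⊕1⊕0⊕1⊕1⊕1⊕0⊕0 = 0
s2 (pos 2,3,6,7,10,11,14,15,18,19,22,23,26,27,30,31): 0⊕1⊕1⊕1⊕0⊕0⊕0⊕1⊕0⊕1⊕0⊕1⊕0⊕1⊕0⊕0 = 1
s4 (pos 4,5,6,7,12,13,14,15,20,21,22,23,28,29,30,31): 0⊕1⊕1⊕1⊕0⊕1⊕0⊕1⊕1⊕0⊕0⊕1⊕0⊕0⊕0⊕0 = 1
s8 (pos 8,9,10,11,12,13,14,15,24,25,26,27,28,29,30,31): 1⊕1⊕0⊕0⊕0⊕1⊕0⊕1⊕0⊕1⊕0⊕1⊕0⊕0⊕0⊕0 = 0
s16 (pos 16,17,18,19,20,21,22,23,24,25,26,27,28,29,30,31): 0⊕1⊕0⊕1⊕1⊕0⊕0⊕1⊕0⊕1⊕0⊕1⊕0⊕0⊕0⊕0 = 0
Syndrome s16…s1 = 00110 → error at position 6.
Flip position 6: 1010111110001010101100101010000 → 1010101110001010101100101010000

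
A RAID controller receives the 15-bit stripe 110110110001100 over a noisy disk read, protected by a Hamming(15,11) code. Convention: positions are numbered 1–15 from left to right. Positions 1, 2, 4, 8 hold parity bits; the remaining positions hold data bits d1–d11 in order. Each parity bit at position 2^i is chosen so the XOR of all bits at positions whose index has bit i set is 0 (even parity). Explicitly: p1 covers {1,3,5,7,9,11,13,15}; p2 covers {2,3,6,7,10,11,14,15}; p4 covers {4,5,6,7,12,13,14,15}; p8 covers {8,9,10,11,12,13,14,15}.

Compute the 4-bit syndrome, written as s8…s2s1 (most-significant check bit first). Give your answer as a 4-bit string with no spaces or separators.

1100

s1 (pos 1,3,5,7,9,11,13,15): 1⊕0⊕1⊕1⊕0⊕0⊕1⊕0 = 0
s2 (pos 2,3,6,7,10,11,14,15): 1⊕0⊕0⊕1⊕0⊕0⊕0⊕0 = 0
s4 (pos 4,5,6,7,12,13,14,15): 1⊕1⊕0⊕1⊕1⊕1⊕0⊕0 = 1
s8 (pos 8,9,10,11,12,13,14,15): 1⊕0⊕0⊕0⊕1⊕1⊕0⊕0 = 1
Syndrome s8…s1 = 1100 → error at position 12.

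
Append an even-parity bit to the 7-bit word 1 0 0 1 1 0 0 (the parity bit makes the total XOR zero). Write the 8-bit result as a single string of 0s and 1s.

XOR of the 7 data bits: 1⊕0⊕0⊕1⊕1⊕0⊕0 = 1
Parity bit = 1 (so all 8 bits XOR to 0).

10011001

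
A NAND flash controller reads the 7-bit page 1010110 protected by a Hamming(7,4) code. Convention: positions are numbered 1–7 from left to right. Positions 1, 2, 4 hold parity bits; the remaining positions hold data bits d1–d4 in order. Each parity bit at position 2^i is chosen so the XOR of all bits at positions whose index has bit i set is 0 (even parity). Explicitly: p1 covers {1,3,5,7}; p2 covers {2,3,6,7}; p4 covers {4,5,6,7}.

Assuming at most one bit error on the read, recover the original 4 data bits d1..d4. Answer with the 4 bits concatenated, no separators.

s1 (pos 1,3,5,7): 1⊕1⊕1⊕0 = 1
s2 (pos 2,3,6,7): 0⊕1⊕1⊕0 = 0
s4 (pos 4,5,6,7): 0⊕1⊕1⊕0 = 0
Syndrome s4…s1 = 001 → error at position 1.
Flip position 1: 1010110 → 0010110
Read data bits from positions 3,5,6,7: 1110

1110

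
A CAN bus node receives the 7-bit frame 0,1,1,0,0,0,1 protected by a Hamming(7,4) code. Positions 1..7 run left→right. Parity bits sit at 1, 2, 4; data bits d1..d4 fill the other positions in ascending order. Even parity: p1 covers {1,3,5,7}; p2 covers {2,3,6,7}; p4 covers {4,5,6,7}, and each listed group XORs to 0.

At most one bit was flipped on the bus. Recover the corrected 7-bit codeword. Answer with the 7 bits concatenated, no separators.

0110011

s1 (pos 1,3,5,7): 0⊕1⊕0⊕1 = 0
s2 (pos 2,3,6,7): 1⊕1⊕0⊕1 = 1
s4 (pos 4,5,6,7): 0⊕0⊕0⊕1 = 1
Syndrome s4…s1 = 110 → error at position 6.
Flip position 6: 0110001 → 0110011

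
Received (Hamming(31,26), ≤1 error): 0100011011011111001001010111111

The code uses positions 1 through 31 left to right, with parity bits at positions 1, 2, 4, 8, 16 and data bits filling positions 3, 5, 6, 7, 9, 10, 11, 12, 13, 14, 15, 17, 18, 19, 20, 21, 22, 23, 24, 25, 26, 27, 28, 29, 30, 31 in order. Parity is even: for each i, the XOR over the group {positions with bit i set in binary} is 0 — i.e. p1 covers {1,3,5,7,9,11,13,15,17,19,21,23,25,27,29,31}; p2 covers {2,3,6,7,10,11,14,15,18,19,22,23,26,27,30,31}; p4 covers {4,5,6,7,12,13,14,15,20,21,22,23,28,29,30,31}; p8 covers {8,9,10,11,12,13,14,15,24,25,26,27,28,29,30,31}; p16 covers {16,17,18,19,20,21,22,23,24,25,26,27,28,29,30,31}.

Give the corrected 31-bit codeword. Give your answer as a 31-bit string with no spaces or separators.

s1 (pos 1,3,5,7,9,11,13,15,17,19,21,23,25,27,29,31): 0⊕0⊕0⊕1⊕1⊕0⊕1⊕1⊕0⊕1⊕0⊕0⊕0⊕1⊕1⊕1 = 0
s2 (pos 2,3,6,7,10,11,14,15,18,19,22,23,26,27,30,31): 1⊕0⊕1⊕1⊕1⊕0⊕1⊕1⊕0⊕1⊕1⊕0⊕1⊕1⊕1⊕1 = 0
s4 (pos 4,5,6,7,12,13,14,15,20,21,22,23,28,29,30,31): 0⊕0⊕1⊕1⊕1⊕1⊕1⊕1⊕0⊕0⊕1⊕0⊕1⊕1⊕1⊕1 = 1
s8 (pos 8,9,10,11,12,13,14,15,24,25,26,27,28,29,30,31): 0⊕1⊕1⊕0⊕1⊕1⊕1⊕1⊕1⊕0⊕1⊕1⊕1⊕1⊕1⊕1 = 1
s16 (pos 16,17,18,19,20,21,22,23,24,25,26,27,28,29,30,31): 1⊕0⊕0⊕1⊕0⊕0⊕1⊕0⊕1⊕0⊕1⊕1⊕1⊕1⊕1⊕1 = 0
Syndrome s16…s1 = 01100 → error at position 12.
Flip position 12: 0100011011011111001001010111111 → 0100011011001111001001010111111

0100011011001111001001010111111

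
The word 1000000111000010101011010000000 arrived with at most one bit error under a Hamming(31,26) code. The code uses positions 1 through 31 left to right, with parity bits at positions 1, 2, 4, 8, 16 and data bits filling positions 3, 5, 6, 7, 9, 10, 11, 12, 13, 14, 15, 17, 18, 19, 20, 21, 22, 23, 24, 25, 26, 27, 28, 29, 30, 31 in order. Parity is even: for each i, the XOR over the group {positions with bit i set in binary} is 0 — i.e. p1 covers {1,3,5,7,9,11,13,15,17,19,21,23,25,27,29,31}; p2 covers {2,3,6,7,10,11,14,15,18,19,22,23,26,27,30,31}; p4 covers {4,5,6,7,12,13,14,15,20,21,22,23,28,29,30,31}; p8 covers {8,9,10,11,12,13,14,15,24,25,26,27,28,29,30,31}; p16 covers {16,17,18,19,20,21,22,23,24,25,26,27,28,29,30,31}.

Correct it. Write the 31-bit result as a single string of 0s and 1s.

1000000111000010101011010001000

s1 (pos 1,3,5,7,9,11,13,15,17,19,21,23,25,27,29,31): 1⊕0⊕0⊕0⊕1⊕0⊕0⊕1⊕1⊕1⊕1⊕0⊕0⊕0⊕0⊕0 = 0
s2 (pos 2,3,6,7,10,11,14,15,18,19,22,23,26,27,30,31): 0⊕0⊕0⊕0⊕1⊕0⊕0⊕1⊕0⊕1⊕1⊕0⊕0⊕0⊕0⊕0 = 0
s4 (pos 4,5,6,7,12,13,14,15,20,21,22,23,28,29,30,31): 0⊕0⊕0⊕0⊕0⊕0⊕0⊕1⊕0⊕1⊕1⊕0⊕0⊕0⊕0⊕0 = 1
s8 (pos 8,9,10,11,12,13,14,15,24,25,26,27,28,29,30,31): 1⊕1⊕1⊕0⊕0⊕0⊕0⊕1⊕1⊕0⊕0⊕0⊕0⊕0⊕0⊕0 = 1
s16 (pos 16,17,18,19,20,21,22,23,24,25,26,27,28,29,30,31): 0⊕1⊕0⊕1⊕0⊕1⊕1⊕0⊕1⊕0⊕0⊕0⊕0⊕0⊕0⊕0 = 1
Syndrome s16…s1 = 11100 → error at position 28.
Flip position 28: 1000000111000010101011010000000 → 1000000111000010101011010001000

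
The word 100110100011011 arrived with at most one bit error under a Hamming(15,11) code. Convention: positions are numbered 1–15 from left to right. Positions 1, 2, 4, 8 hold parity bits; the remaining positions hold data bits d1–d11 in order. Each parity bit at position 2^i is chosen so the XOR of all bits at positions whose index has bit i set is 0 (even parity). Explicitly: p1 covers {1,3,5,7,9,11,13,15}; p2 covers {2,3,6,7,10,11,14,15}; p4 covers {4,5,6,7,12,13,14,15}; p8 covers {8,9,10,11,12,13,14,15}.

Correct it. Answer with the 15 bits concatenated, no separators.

000110100011011

s1 (pos 1,3,5,7,9,11,13,15): 1⊕0⊕1⊕1⊕0⊕1⊕0⊕1 = 1
s2 (pos 2,3,6,7,10,11,14,15): 0⊕0⊕0⊕1⊕0⊕1⊕1⊕1 = 0
s4 (pos 4,5,6,7,12,13,14,15): 1⊕1⊕0⊕1⊕1⊕0⊕1⊕1 = 0
s8 (pos 8,9,10,11,12,13,14,15): 0⊕0⊕0⊕1⊕1⊕0⊕1⊕1 = 0
Syndrome s8…s1 = 0001 → error at position 1.
Flip position 1: 100110100011011 → 000110100011011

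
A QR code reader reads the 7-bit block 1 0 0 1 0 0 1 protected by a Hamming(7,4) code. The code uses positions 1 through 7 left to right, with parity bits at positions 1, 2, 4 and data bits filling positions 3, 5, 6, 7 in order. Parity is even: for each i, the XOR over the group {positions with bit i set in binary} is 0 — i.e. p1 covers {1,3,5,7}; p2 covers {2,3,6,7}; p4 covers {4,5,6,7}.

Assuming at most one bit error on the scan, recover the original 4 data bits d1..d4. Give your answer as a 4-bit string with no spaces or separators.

0001

s1 (pos 1,3,5,7): 1⊕0⊕0⊕1 = 0
s2 (pos 2,3,6,7): 0⊕0⊕0⊕1 = 1
s4 (pos 4,5,6,7): 1⊕0⊕0⊕1 = 0
Syndrome s4…s1 = 010 → error at position 2.
Flip position 2: 1001001 → 1101001
Read data bits from positions 3,5,6,7: 0001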